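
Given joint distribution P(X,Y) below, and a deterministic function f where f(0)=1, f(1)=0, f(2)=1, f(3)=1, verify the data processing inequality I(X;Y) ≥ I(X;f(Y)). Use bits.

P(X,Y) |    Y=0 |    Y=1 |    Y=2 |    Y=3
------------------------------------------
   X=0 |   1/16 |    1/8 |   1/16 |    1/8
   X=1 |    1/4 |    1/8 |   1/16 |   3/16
I(X;Y) = 0.0504, I(X;f(Y)) = 0.0157, inequality holds: 0.0504 ≥ 0.0157

Data Processing Inequality: For any Markov chain X → Y → Z, we have I(X;Y) ≥ I(X;Z).

Here Z = f(Y) is a deterministic function of Y, forming X → Y → Z.

Original I(X;Y) = 0.0504 bits

After applying f:
P(X,Z) where Z=f(Y):
- P(X,Z=0) = P(X,Y=1)
- P(X,Z=1) = P(X,Y=0) + P(X,Y=2) + P(X,Y=3)

I(X;Z) = I(X;f(Y)) = 0.0157 bits

Verification: 0.0504 ≥ 0.0157 ✓

Information cannot be created by processing; the function f can only lose information about X.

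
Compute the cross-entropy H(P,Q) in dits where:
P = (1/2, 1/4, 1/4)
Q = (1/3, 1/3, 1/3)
0.4771 dits

Cross-entropy: H(P,Q) = -Σ p(x) log q(x)

Alternatively: H(P,Q) = H(P) + D_KL(P||Q)
H(P) = 0.4515 dits
D_KL(P||Q) = 0.0256 dits

H(P,Q) = 0.4515 + 0.0256 = 0.4771 dits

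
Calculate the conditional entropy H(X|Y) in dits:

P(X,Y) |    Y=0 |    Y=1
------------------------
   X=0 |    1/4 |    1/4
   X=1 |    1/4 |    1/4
0.3010 dits

Using the chain rule: H(X|Y) = H(X,Y) - H(Y)

First, compute H(X,Y) = 0.6021 dits

Marginal P(Y) = (1/2, 1/2)
H(Y) = 0.3010 dits

H(X|Y) = H(X,Y) - H(Y) = 0.6021 - 0.3010 = 0.3010 dits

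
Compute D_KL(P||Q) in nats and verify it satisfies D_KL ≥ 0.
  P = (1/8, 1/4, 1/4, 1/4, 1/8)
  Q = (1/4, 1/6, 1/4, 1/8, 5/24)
0.1242 nats

KL divergence satisfies the Gibbs inequality: D_KL(P||Q) ≥ 0 for all distributions P, Q.

D_KL(P||Q) = Σ p(x) log(p(x)/q(x))
Term by term:
  x=0: 1/8 × log_e[(1/8)/(1/4)] = -0.0866
  x=1: 1/4 × log_e[(1/4)/(1/6)] = 0.1014
  x=2: 1/4 × log_e[(1/4)/(1/4)] = 0.0000
  x=3: 1/4 × log_e[(1/4)/(1/8)] = 0.1733
  x=4: 1/8 × log_e[(1/8)/(5/24)] = -0.0639
D_KL(P||Q) = 0.1242 nats

D_KL(P||Q) = 0.1242 ≥ 0 ✓

This non-negativity is a fundamental property: relative entropy cannot be negative because it measures how different Q is from P.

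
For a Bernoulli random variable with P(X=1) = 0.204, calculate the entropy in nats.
0.5059 nats

The binary entropy function is:
H(p) = -p log(p) - (1-p) log(1-p)

H(0.204) = -0.204 × log_e(0.204) - 0.796 × log_e(0.796)
H(0.204) = 0.5059 nats

Note: Binary entropy is maximized at p=0.5 (H=1 bit) and minimized at p=0 or p=1 (H=0).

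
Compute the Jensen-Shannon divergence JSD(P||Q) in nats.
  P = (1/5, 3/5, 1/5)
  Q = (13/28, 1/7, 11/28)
0.1186 nats

Jensen-Shannon divergence is:
JSD(P||Q) = 0.5 × D_KL(P||M) + 0.5 × D_KL(Q||M)
where M = 0.5 × (P + Q) is the mixture distribution.

M = 0.5 × (1/5, 3/5, 1/5) + 0.5 × (13/28, 1/7, 11/28) = (0.332143, 13/35, 0.296429)

D_KL(P||M) = 0.1076 nats
D_KL(Q||M) = 0.1296 nats

JSD(P||Q) = 0.5 × 0.1076 + 0.5 × 0.1296 = 0.1186 nats

Unlike KL divergence, JSD is symmetric and bounded: 0 ≤ JSD ≤ log(2).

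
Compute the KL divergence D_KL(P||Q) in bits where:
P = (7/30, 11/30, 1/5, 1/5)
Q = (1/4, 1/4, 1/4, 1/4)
0.0506 bits

KL divergence: D_KL(P||Q) = Σ p(x) log(p(x)/q(x))

Computing term by term:
  x=0: 7/30 × log_2[(7/30)/(1/4)] = 7/30 × -0.0995 = -0.0232
  x=1: 11/30 × log_2[(11/30)/(1/4)] = 11/30 × 0.5525 = 0.2026
  x=2: 1/5 × log_2[(1/5)/(1/4)] = 1/5 × -0.3219 = -0.0644
  x=3: 1/5 × log_2[(1/5)/(1/4)] = 1/5 × -0.3219 = -0.0644

D_KL(P||Q) = 0.0506 bits

Note: KL divergence is always non-negative and equals 0 iff P = Q.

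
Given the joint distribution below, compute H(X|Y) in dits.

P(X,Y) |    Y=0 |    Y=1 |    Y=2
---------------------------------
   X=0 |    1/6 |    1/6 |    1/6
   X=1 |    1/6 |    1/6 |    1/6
0.3010 dits

Using the chain rule: H(X|Y) = H(X,Y) - H(Y)

First, compute H(X,Y) = 0.7782 dits

Marginal P(Y) = (1/3, 1/3, 1/3)
H(Y) = 0.4771 dits

H(X|Y) = H(X,Y) - H(Y) = 0.7782 - 0.4771 = 0.3010 dits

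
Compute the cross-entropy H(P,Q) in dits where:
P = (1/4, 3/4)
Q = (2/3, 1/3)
0.4019 dits

Cross-entropy: H(P,Q) = -Σ p(x) log q(x)

Alternatively: H(P,Q) = H(P) + D_KL(P||Q)
H(P) = 0.2442 dits
D_KL(P||Q) = 0.1576 dits

H(P,Q) = 0.2442 + 0.1576 = 0.4019 dits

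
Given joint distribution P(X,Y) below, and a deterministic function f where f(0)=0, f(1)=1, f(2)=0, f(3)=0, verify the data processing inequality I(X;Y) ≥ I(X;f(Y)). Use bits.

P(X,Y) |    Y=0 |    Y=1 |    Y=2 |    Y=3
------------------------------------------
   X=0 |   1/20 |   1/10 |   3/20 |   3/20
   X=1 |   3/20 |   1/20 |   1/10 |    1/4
I(X;Y) = 0.0683, I(X;f(Y)) = 0.0242, inequality holds: 0.0683 ≥ 0.0242

Data Processing Inequality: For any Markov chain X → Y → Z, we have I(X;Y) ≥ I(X;Z).

Here Z = f(Y) is a deterministic function of Y, forming X → Y → Z.

Original I(X;Y) = 0.0683 bits

After applying f:
P(X,Z) where Z=f(Y):
- P(X,Z=0) = P(X,Y=0) + P(X,Y=2) + P(X,Y=3)
- P(X,Z=1) = P(X,Y=1)

I(X;Z) = I(X;f(Y)) = 0.0242 bits

Verification: 0.0683 ≥ 0.0242 ✓

Information cannot be created by processing; the function f can only lose information about X.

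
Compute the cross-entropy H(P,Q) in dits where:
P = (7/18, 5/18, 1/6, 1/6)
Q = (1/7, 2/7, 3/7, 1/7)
0.6820 dits

Cross-entropy: H(P,Q) = -Σ p(x) log q(x)

Alternatively: H(P,Q) = H(P) + D_KL(P||Q)
H(P) = 0.5734 dits
D_KL(P||Q) = 0.1085 dits

H(P,Q) = 0.5734 + 0.1085 = 0.6820 dits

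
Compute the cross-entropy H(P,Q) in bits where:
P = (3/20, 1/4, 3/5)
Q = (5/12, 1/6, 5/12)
1.5935 bits

Cross-entropy: H(P,Q) = -Σ p(x) log q(x)

Alternatively: H(P,Q) = H(P) + D_KL(P||Q)
H(P) = 1.3527 bits
D_KL(P||Q) = 0.2408 bits

H(P,Q) = 1.3527 + 0.2408 = 1.5935 bits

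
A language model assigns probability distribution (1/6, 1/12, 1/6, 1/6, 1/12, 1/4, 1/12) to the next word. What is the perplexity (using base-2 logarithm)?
6.4474

Perplexity is 2^H (or exp(H) for natural log).

First, H = -Σ p log p = 2.6887 bits
Perplexity = 2^2.6887 = 6.4474

Interpretation: The model's uncertainty is equivalent to choosing uniformly among 6.4 options.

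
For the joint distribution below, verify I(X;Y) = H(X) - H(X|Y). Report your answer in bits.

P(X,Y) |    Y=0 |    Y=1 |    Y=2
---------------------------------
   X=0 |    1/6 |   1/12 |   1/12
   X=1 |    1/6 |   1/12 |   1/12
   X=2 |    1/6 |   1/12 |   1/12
I(X;Y) = 0.0000 bits

Mutual information has multiple equivalent forms:
- I(X;Y) = H(X) - H(X|Y)
- I(X;Y) = H(Y) - H(Y|X)
- I(X;Y) = H(X) + H(Y) - H(X,Y)

Computing all quantities:
H(X) = 1.5850, H(Y) = 1.5000, H(X,Y) = 3.0850
H(X|Y) = 1.5850, H(Y|X) = 1.5000

Verification:
H(X) - H(X|Y) = 1.5850 - 1.5850 = 0.0000
H(Y) - H(Y|X) = 1.5000 - 1.5000 = 0.0000
H(X) + H(Y) - H(X,Y) = 1.5850 + 1.5000 - 3.0850 = 0.0000

All forms give I(X;Y) = 0.0000 bits. ✓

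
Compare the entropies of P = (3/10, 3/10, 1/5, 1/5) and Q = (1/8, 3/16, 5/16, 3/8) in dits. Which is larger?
P

Computing entropies in dits:
H(P) = 0.5933
H(Q) = 0.5668

Distribution P has higher entropy.

Intuition: The distribution closer to uniform (more spread out) has higher entropy.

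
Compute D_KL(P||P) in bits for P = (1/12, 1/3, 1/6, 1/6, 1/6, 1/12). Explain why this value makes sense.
0.0000 bits

KL divergence satisfies the Gibbs inequality: D_KL(P||Q) ≥ 0 for all distributions P, Q.

D_KL(P||Q) = Σ p(x) log(p(x)/q(x))
Each term is p(x) × log_2(p(x)/p(x)) = p(x) × log_2(1) = 0, so the sum is 0.
D_KL(P||Q) = 0.0000 bits

When P = Q, the KL divergence is exactly 0, as there is no 'divergence' between identical distributions.

This non-negativity is a fundamental property: relative entropy cannot be negative because it measures how different Q is from P.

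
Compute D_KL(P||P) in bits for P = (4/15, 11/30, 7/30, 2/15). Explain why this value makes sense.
0.0000 bits

KL divergence satisfies the Gibbs inequality: D_KL(P||Q) ≥ 0 for all distributions P, Q.

D_KL(P||Q) = Σ p(x) log(p(x)/q(x))
Each term is p(x) × log_2(p(x)/p(x)) = p(x) × log_2(1) = 0, so the sum is 0.
D_KL(P||Q) = 0.0000 bits

When P = Q, the KL divergence is exactly 0, as there is no 'divergence' between identical distributions.

This non-negativity is a fundamental property: relative entropy cannot be negative because it measures how different Q is from P.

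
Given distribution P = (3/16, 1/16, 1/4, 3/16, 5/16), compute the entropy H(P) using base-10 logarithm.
0.6563 dits

Shannon entropy is H(X) = -Σ p(x) log p(x).

For P = (3/16, 1/16, 1/4, 3/16, 5/16):
H = -3/16 × log_10(3/16) -1/16 × log_10(1/16) -1/4 × log_10(1/4) -3/16 × log_10(3/16) -5/16 × log_10(5/16)
H = 0.6563 dits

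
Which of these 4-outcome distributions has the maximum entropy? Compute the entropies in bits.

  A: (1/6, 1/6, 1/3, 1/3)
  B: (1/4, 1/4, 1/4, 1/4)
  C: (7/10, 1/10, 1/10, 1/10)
B

For a discrete distribution over n outcomes, entropy is maximized by the uniform distribution.

Computing entropies:
H(A) = 1.9183 bits
H(B) = 2.0000 bits
H(C) = 1.3568 bits

The uniform distribution (where all probabilities equal 1/4) achieves the maximum entropy of log_2(4) = 2.0000 bits.

Distribution B has the highest entropy.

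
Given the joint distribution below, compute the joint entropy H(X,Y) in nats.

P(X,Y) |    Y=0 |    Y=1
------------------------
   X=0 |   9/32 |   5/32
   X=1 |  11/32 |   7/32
1.3463 nats

Joint entropy is H(X,Y) = -Σ_{x,y} p(x,y) log p(x,y).

Summing over all non-zero entries:
H(X,Y) = -[9/32·log_e(9/32) + 5/32·log_e(5/32) + 11/32·log_e(11/32) + 7/32·log_e(7/32)]
H(X,Y) = 1.3463 nats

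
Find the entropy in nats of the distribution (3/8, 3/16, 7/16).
1.0434 nats

Shannon entropy is H(X) = -Σ p(x) log p(x).

For P = (3/8, 3/16, 7/16):
H = -3/8 × log_e(3/8) -3/16 × log_e(3/16) -7/16 × log_e(7/16)
H = 1.0434 nats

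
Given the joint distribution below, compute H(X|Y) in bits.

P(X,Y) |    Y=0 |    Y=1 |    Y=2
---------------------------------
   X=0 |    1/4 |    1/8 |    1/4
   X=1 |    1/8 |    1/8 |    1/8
0.9387 bits

Using the chain rule: H(X|Y) = H(X,Y) - H(Y)

First, compute H(X,Y) = 2.5000 bits

Marginal P(Y) = (3/8, 1/4, 3/8)
H(Y) = 1.5613 bits

H(X|Y) = H(X,Y) - H(Y) = 2.5000 - 1.5613 = 0.9387 bits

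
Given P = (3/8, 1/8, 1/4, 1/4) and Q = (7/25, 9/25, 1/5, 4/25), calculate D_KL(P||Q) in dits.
0.0628 dits

KL divergence: D_KL(P||Q) = Σ p(x) log(p(x)/q(x))

Computing term by term:
  x=0: 3/8 × log_10[(3/8)/(7/25)] = 3/8 × 0.1269 = 0.0476
  x=1: 1/8 × log_10[(1/8)/(9/25)] = 1/8 × -0.4594 = -0.0574
  x=2: 1/4 × log_10[(1/4)/(1/5)] = 1/4 × 0.0969 = 0.0242
  x=3: 1/4 × log_10[(1/4)/(4/25)] = 1/4 × 0.1938 = 0.0485

D_KL(P||Q) = 0.0628 dits

Note: KL divergence is always non-negative and equals 0 iff P = Q.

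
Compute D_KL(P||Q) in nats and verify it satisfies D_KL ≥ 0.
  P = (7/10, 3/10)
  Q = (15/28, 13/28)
0.0562 nats

KL divergence satisfies the Gibbs inequality: D_KL(P||Q) ≥ 0 for all distributions P, Q.

D_KL(P||Q) = Σ p(x) log(p(x)/q(x))
Term by term:
  x=0: 7/10 × log_e[(7/10)/(15/28)] = 0.1872
  x=1: 3/10 × log_e[(3/10)/(13/28)] = -0.1310
D_KL(P||Q) = 0.0562 nats

D_KL(P||Q) = 0.0562 ≥ 0 ✓

This non-negativity is a fundamental property: relative entropy cannot be negative because it measures how different Q is from P.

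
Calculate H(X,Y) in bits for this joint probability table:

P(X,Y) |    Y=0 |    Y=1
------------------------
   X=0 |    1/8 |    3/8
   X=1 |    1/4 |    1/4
1.9056 bits

Joint entropy is H(X,Y) = -Σ_{x,y} p(x,y) log p(x,y).

Summing over all non-zero entries:
H(X,Y) = -[1/8·log_2(1/8) + 3/8·log_2(3/8) + 1/4·log_2(1/4) + 1/4·log_2(1/4)]
H(X,Y) = 1.9056 bits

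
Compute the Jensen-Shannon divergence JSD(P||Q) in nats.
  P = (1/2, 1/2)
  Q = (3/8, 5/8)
0.0080 nats

Jensen-Shannon divergence is:
JSD(P||Q) = 0.5 × D_KL(P||M) + 0.5 × D_KL(Q||M)
where M = 0.5 × (P + Q) is the mixture distribution.

M = 0.5 × (1/2, 1/2) + 0.5 × (3/8, 5/8) = (7/16, 9/16)

D_KL(P||M) = 0.0079 nats
D_KL(Q||M) = 0.0080 nats

JSD(P||Q) = 0.5 × 0.0079 + 0.5 × 0.0080 = 0.0080 nats

Unlike KL divergence, JSD is symmetric and bounded: 0 ≤ JSD ≤ log(2).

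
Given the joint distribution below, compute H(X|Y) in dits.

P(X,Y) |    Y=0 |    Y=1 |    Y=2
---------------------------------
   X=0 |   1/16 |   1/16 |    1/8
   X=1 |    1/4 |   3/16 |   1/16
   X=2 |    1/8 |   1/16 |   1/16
0.4234 dits

Using the chain rule: H(X|Y) = H(X,Y) - H(Y)

First, compute H(X,Y) = 0.8889 dits

Marginal P(Y) = (7/16, 5/16, 1/4)
H(Y) = 0.4654 dits

H(X|Y) = H(X,Y) - H(Y) = 0.8889 - 0.4654 = 0.4234 dits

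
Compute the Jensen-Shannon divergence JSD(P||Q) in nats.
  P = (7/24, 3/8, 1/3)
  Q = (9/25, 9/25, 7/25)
0.0030 nats

Jensen-Shannon divergence is:
JSD(P||Q) = 0.5 × D_KL(P||M) + 0.5 × D_KL(Q||M)
where M = 0.5 × (P + Q) is the mixture distribution.

M = 0.5 × (7/24, 3/8, 1/3) + 0.5 × (9/25, 9/25, 7/25) = (0.325833, 0.3675, 0.306667)

D_KL(P||M) = 0.0031 nats
D_KL(Q||M) = 0.0030 nats

JSD(P||Q) = 0.5 × 0.0031 + 0.5 × 0.0030 = 0.0030 nats

Unlike KL divergence, JSD is symmetric and bounded: 0 ≤ JSD ≤ log(2).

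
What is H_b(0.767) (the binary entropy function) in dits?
0.2358 dits

The binary entropy function is:
H(p) = -p log(p) - (1-p) log(1-p)

H(0.767) = -0.767 × log_10(0.767) - 0.233 × log_10(0.233)
H(0.767) = 0.2358 dits

Note: Binary entropy is maximized at p=0.5 (H=1 bit) and minimized at p=0 or p=1 (H=0).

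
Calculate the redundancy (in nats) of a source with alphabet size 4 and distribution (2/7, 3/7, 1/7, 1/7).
0.1093 nats

Redundancy measures how far a source is from maximum entropy:
R = H_max - H(X)

Maximum entropy for 4 symbols: H_max = log_e(4) = 1.3863 nats
Actual entropy: H(X) = 1.2770 nats
Redundancy: R = 1.3863 - 1.2770 = 0.1093 nats

This redundancy represents potential for compression: the source could be compressed by 0.1093 nats per symbol.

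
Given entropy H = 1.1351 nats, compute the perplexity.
3.1115

Perplexity is e^H (or exp(H) for natural log).

H = 1.1351 nats
Perplexity = e^1.1351 = 3.1115

Interpretation: The model's uncertainty is equivalent to choosing uniformly among 3.1 options.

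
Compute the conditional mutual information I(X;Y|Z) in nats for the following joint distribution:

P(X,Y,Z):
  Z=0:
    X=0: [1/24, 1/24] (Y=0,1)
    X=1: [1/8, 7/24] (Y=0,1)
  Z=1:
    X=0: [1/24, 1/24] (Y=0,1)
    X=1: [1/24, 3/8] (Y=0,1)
0.0380 nats

Conditional mutual information: I(X;Y|Z) = H(X|Z) + H(Y|Z) - H(X,Y|Z)

H(Z) = 0.6931
H(X,Z) = 1.1437 → H(X|Z) = 0.4506
H(Y,Z) = 1.2367 → H(Y|Z) = 0.5435
H(X,Y,Z) = 1.6492 → H(X,Y|Z) = 0.9561

I(X;Y|Z) = 0.4506 + 0.5435 - 0.9561 = 0.0380 nats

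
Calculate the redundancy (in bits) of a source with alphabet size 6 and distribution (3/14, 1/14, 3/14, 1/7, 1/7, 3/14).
0.0822 bits

Redundancy measures how far a source is from maximum entropy:
R = H_max - H(X)

Maximum entropy for 6 symbols: H_max = log_2(6) = 2.5850 bits
Actual entropy: H(X) = 2.5027 bits
Redundancy: R = 2.5850 - 2.5027 = 0.0822 bits

This redundancy represents potential for compression: the source could be compressed by 0.0822 bits per symbol.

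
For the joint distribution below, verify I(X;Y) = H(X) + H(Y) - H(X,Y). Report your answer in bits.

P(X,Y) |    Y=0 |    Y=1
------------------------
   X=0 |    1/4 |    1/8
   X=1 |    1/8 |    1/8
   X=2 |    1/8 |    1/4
I(X;Y) = 0.0613 bits

Mutual information has multiple equivalent forms:
- I(X;Y) = H(X) - H(X|Y)
- I(X;Y) = H(Y) - H(Y|X)
- I(X;Y) = H(X) + H(Y) - H(X,Y)

Computing all quantities:
H(X) = 1.5613, H(Y) = 1.0000, H(X,Y) = 2.5000
H(X|Y) = 1.5000, H(Y|X) = 0.9387

Verification:
H(X) - H(X|Y) = 1.5613 - 1.5000 = 0.0613
H(Y) - H(Y|X) = 1.0000 - 0.9387 = 0.0613
H(X) + H(Y) - H(X,Y) = 1.5613 + 1.0000 - 2.5000 = 0.0613

All forms give I(X;Y) = 0.0613 bits. ✓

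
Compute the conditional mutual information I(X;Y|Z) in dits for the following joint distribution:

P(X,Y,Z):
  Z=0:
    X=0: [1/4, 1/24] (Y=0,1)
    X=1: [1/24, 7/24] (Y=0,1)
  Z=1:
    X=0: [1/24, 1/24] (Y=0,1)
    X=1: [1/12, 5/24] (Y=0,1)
0.0838 dits

Conditional mutual information: I(X;Y|Z) = H(X|Z) + H(Y|Z) - H(X,Y|Z)

H(Z) = 0.2873
H(X,Z) = 0.5611 → H(X|Z) = 0.2738
H(Y,Z) = 0.5785 → H(Y|Z) = 0.2912
H(X,Y,Z) = 0.7685 → H(X,Y|Z) = 0.4812

I(X;Y|Z) = 0.2738 + 0.2912 - 0.4812 = 0.0838 dits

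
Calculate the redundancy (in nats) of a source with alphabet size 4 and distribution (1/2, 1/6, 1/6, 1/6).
0.1438 nats

Redundancy measures how far a source is from maximum entropy:
R = H_max - H(X)

Maximum entropy for 4 symbols: H_max = log_e(4) = 1.3863 nats
Actual entropy: H(X) = 1.2425 nats
Redundancy: R = 1.3863 - 1.2425 = 0.1438 nats

This redundancy represents potential for compression: the source could be compressed by 0.1438 nats per symbol.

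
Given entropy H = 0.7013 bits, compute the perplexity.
1.6260

Perplexity is 2^H (or exp(H) for natural log).

H = 0.7013 bits
Perplexity = 2^0.7013 = 1.6260

Interpretation: The model's uncertainty is equivalent to choosing uniformly among 1.6 options.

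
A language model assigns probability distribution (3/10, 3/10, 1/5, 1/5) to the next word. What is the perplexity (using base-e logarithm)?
3.9203

Perplexity is e^H (or exp(H) for natural log).

First, H = -Σ p log p = 1.3662 nats
Perplexity = e^1.3662 = 3.9203

Interpretation: The model's uncertainty is equivalent to choosing uniformly among 3.9 options.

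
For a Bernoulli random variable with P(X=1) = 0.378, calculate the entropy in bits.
0.9566 bits

The binary entropy function is:
H(p) = -p log(p) - (1-p) log(1-p)

H(0.378) = -0.378 × log_2(0.378) - 0.622 × log_2(0.622)
H(0.378) = 0.9566 bits

Note: Binary entropy is maximized at p=0.5 (H=1 bit) and minimized at p=0 or p=1 (H=0).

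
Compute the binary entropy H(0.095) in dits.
0.1363 dits

The binary entropy function is:
H(p) = -p log(p) - (1-p) log(1-p)

H(0.095) = -0.095 × log_10(0.095) - 0.905 × log_10(0.905)
H(0.095) = 0.1363 dits

Note: Binary entropy is maximized at p=0.5 (H=1 bit) and minimized at p=0 or p=1 (H=0).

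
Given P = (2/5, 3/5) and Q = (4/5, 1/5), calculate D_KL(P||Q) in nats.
0.3819 nats

KL divergence: D_KL(P||Q) = Σ p(x) log(p(x)/q(x))

Computing term by term:
  x=0: 2/5 × log_e[(2/5)/(4/5)] = 2/5 × -0.6931 = -0.2773
  x=1: 3/5 × log_e[(3/5)/(1/5)] = 3/5 × 1.0986 = 0.6592

D_KL(P||Q) = 0.3819 nats

Note: KL divergence is always non-negative and equals 0 iff P = Q.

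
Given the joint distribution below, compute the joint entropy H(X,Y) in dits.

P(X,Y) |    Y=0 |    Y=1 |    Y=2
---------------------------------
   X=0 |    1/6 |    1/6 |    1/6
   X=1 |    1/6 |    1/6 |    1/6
0.7782 dits

Joint entropy is H(X,Y) = -Σ_{x,y} p(x,y) log p(x,y).

Summing over all non-zero entries:
H(X,Y) = -[1/6·log_10(1/6) + 1/6·log_10(1/6) + 1/6·log_10(1/6) + 1/6·log_10(1/6) + 1/6·log_10(1/6) + 1/6·log_10(1/6)]
H(X,Y) = 0.7782 dits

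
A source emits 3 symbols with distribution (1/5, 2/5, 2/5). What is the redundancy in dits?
0.0190 dits

Redundancy measures how far a source is from maximum entropy:
R = H_max - H(X)

Maximum entropy for 3 symbols: H_max = log_10(3) = 0.4771 dits
Actual entropy: H(X) = 0.4581 dits
Redundancy: R = 0.4771 - 0.4581 = 0.0190 dits

This redundancy represents potential for compression: the source could be compressed by 0.0190 dits per symbol.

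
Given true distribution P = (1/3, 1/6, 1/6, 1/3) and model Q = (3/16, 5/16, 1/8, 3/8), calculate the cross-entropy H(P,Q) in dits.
0.6190 dits

Cross-entropy: H(P,Q) = -Σ p(x) log q(x)

Alternatively: H(P,Q) = H(P) + D_KL(P||Q)
H(P) = 0.5775 dits
D_KL(P||Q) = 0.0416 dits

H(P,Q) = 0.5775 + 0.0416 = 0.6190 dits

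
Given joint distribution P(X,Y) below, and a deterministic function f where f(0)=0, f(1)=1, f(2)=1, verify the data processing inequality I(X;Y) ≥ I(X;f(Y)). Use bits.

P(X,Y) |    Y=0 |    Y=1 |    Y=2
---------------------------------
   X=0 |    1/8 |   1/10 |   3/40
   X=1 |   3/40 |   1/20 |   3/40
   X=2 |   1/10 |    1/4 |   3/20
I(X;Y) = 0.0496, I(X;f(Y)) = 0.0355, inequality holds: 0.0496 ≥ 0.0355

Data Processing Inequality: For any Markov chain X → Y → Z, we have I(X;Y) ≥ I(X;Z).

Here Z = f(Y) is a deterministic function of Y, forming X → Y → Z.

Original I(X;Y) = 0.0496 bits

After applying f:
P(X,Z) where Z=f(Y):
- P(X,Z=0) = P(X,Y=0)
- P(X,Z=1) = P(X,Y=1) + P(X,Y=2)

I(X;Z) = I(X;f(Y)) = 0.0355 bits

Verification: 0.0496 ≥ 0.0355 ✓

Information cannot be created by processing; the function f can only lose information about X.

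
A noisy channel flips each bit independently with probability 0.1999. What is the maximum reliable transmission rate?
0.2783 bits

For a binary symmetric channel (BSC) with error probability p:
Capacity C = 1 - H(p) bits per symbol

where H(p) = -p log₂(p) - (1-p) log₂(1-p) is the binary entropy function.

H(0.1999) = 0.7217 bits
C = 1 - 0.7217 = 0.2783 bits per symbol

This means we can reliably transmit up to 0.2783 bits of information per channel use.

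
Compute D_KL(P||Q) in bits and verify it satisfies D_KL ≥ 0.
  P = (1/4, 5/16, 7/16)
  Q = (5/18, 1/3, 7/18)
0.0072 bits

KL divergence satisfies the Gibbs inequality: D_KL(P||Q) ≥ 0 for all distributions P, Q.

D_KL(P||Q) = Σ p(x) log(p(x)/q(x))
Term by term:
  x=0: 1/4 × log_2[(1/4)/(5/18)] = -0.0380
  x=1: 5/16 × log_2[(5/16)/(1/3)] = -0.0291
  x=2: 7/16 × log_2[(7/16)/(7/18)] = 0.0743
D_KL(P||Q) = 0.0072 bits

D_KL(P||Q) = 0.0072 ≥ 0 ✓

This non-negativity is a fundamental property: relative entropy cannot be negative because it measures how different Q is from P.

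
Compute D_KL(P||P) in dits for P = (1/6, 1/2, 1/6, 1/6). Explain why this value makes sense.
0.0000 dits

KL divergence satisfies the Gibbs inequality: D_KL(P||Q) ≥ 0 for all distributions P, Q.

D_KL(P||Q) = Σ p(x) log(p(x)/q(x))
Each term is p(x) × log_10(p(x)/p(x)) = p(x) × log_10(1) = 0, so the sum is 0.
D_KL(P||Q) = 0.0000 dits

When P = Q, the KL divergence is exactly 0, as there is no 'divergence' between identical distributions.

This non-negativity is a fundamental property: relative entropy cannot be negative because it measures how different Q is from P.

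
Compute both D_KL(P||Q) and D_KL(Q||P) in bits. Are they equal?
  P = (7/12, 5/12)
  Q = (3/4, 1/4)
D_KL(P||Q) = 0.0956, D_KL(Q||P) = 0.0877

KL divergence is not symmetric: D_KL(P||Q) ≠ D_KL(Q||P) in general.

D_KL(P||Q) = 0.0956 bits
D_KL(Q||P) = 0.0877 bits

No, they are not equal!

This asymmetry is why KL divergence is not a true distance metric.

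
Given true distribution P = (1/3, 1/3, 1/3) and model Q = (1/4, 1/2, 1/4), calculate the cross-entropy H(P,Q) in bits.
1.6667 bits

Cross-entropy: H(P,Q) = -Σ p(x) log q(x)

Alternatively: H(P,Q) = H(P) + D_KL(P||Q)
H(P) = 1.5850 bits
D_KL(P||Q) = 0.0817 bits

H(P,Q) = 1.5850 + 0.0817 = 1.6667 bits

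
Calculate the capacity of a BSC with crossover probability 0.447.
0.0081 bits

For a binary symmetric channel (BSC) with error probability p:
Capacity C = 1 - H(p) bits per symbol

where H(p) = -p log₂(p) - (1-p) log₂(1-p) is the binary entropy function.

H(0.447) = 0.9919 bits
C = 1 - 0.9919 = 0.0081 bits per symbol

This means we can reliably transmit up to 0.0081 bits of information per channel use.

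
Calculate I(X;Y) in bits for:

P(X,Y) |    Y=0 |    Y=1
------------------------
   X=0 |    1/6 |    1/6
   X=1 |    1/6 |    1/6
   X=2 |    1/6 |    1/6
0.0000 bits

Mutual information: I(X;Y) = H(X) + H(Y) - H(X,Y)

Marginals:
P(X) = (1/3, 1/3, 1/3), H(X) = 1.5850 bits
P(Y) = (1/2, 1/2), H(Y) = 1.0000 bits

Joint entropy: H(X,Y) = 2.5850 bits

I(X;Y) = 1.5850 + 1.0000 - 2.5850 = 0.0000 bits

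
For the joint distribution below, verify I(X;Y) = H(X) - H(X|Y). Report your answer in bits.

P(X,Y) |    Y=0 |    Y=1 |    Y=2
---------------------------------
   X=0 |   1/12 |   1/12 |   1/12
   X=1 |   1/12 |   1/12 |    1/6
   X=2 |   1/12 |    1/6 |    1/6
I(X;Y) = 0.0242 bits

Mutual information has multiple equivalent forms:
- I(X;Y) = H(X) - H(X|Y)
- I(X;Y) = H(Y) - H(Y|X)
- I(X;Y) = H(X) + H(Y) - H(X,Y)

Computing all quantities:
H(X) = 1.5546, H(Y) = 1.5546, H(X,Y) = 3.0850
H(X|Y) = 1.5304, H(Y|X) = 1.5304

Verification:
H(X) - H(X|Y) = 1.5546 - 1.5304 = 0.0242
H(Y) - H(Y|X) = 1.5546 - 1.5304 = 0.0242
H(X) + H(Y) - H(X,Y) = 1.5546 + 1.5546 - 3.0850 = 0.0242

All forms give I(X;Y) = 0.0242 bits. ✓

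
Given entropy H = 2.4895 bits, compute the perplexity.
5.6158

Perplexity is 2^H (or exp(H) for natural log).

H = 2.4895 bits
Perplexity = 2^2.4895 = 5.6158

Interpretation: The model's uncertainty is equivalent to choosing uniformly among 5.6 options.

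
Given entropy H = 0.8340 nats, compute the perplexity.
2.3025

Perplexity is e^H (or exp(H) for natural log).

H = 0.8340 nats
Perplexity = e^0.8340 = 2.3025

Interpretation: The model's uncertainty is equivalent to choosing uniformly among 2.3 options.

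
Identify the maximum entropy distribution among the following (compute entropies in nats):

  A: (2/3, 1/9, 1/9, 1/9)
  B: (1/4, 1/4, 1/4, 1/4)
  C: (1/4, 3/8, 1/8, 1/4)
B

For a discrete distribution over n outcomes, entropy is maximized by the uniform distribution.

Computing entropies:
H(A) = 1.0027 nats
H(B) = 1.3863 nats
H(C) = 1.3209 nats

The uniform distribution (where all probabilities equal 1/4) achieves the maximum entropy of log_e(4) = 1.3863 nats.

Distribution B has the highest entropy.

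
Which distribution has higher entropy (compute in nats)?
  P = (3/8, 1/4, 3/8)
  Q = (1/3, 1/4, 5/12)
P

Computing entropies in nats:
H(P) = 1.0822
H(Q) = 1.0776

Distribution P has higher entropy.

Intuition: The distribution closer to uniform (more spread out) has higher entropy.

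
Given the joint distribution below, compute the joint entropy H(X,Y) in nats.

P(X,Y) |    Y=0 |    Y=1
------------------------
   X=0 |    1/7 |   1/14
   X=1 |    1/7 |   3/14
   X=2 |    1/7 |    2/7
1.7105 nats

Joint entropy is H(X,Y) = -Σ_{x,y} p(x,y) log p(x,y).

Summing over all non-zero entries:
H(X,Y) = -[1/7·log_e(1/7) + 1/14·log_e(1/14) + 1/7·log_e(1/7) + 3/14·log_e(3/14) + 1/7·log_e(1/7) + 2/7·log_e(2/7)]
H(X,Y) = 1.7105 nats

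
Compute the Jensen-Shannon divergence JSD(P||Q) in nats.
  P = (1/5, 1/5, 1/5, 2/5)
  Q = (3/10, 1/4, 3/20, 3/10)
0.0118 nats

Jensen-Shannon divergence is:
JSD(P||Q) = 0.5 × D_KL(P||M) + 0.5 × D_KL(Q||M)
where M = 0.5 × (P + Q) is the mixture distribution.

M = 0.5 × (1/5, 1/5, 1/5, 2/5) + 0.5 × (3/10, 1/4, 3/20, 3/10) = (1/4, 9/40, 7/40, 7/20)

D_KL(P||M) = 0.0119 nats
D_KL(Q||M) = 0.0117 nats

JSD(P||Q) = 0.5 × 0.0119 + 0.5 × 0.0117 = 0.0118 nats

Unlike KL divergence, JSD is symmetric and bounded: 0 ≤ JSD ≤ log(2).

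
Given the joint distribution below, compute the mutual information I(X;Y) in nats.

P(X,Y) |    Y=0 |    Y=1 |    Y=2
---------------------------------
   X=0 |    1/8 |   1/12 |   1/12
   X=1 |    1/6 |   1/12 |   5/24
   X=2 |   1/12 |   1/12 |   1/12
0.0179 nats

Mutual information: I(X;Y) = H(X) + H(Y) - H(X,Y)

Marginals:
P(X) = (7/24, 11/24, 1/4), H(X) = 1.0635 nats
P(Y) = (3/8, 1/4, 3/8), H(Y) = 1.0822 nats

Joint entropy: H(X,Y) = 2.1278 nats

I(X;Y) = 1.0635 + 1.0822 - 2.1278 = 0.0179 nats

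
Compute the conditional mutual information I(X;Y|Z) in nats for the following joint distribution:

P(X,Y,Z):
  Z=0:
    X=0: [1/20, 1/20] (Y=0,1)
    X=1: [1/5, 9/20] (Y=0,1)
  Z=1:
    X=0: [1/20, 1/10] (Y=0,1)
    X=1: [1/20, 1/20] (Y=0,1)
0.0103 nats

Conditional mutual information: I(X;Y|Z) = H(X|Z) + H(Y|Z) - H(X,Y|Z)

H(Z) = 0.5623
H(X,Z) = 1.0251 → H(X|Z) = 0.4628
H(Y,Z) = 1.2080 → H(Y|Z) = 0.6456
H(X,Y,Z) = 1.6604 → H(X,Y|Z) = 1.0981

I(X;Y|Z) = 0.4628 + 0.6456 - 1.0981 = 0.0103 nats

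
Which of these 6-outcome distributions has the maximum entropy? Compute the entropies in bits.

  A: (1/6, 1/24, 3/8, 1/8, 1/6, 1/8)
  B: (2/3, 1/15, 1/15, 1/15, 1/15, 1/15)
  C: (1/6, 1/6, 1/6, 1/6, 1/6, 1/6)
C

For a discrete distribution over n outcomes, entropy is maximized by the uniform distribution.

Computing entropies:
H(A) = 2.3333 bits
H(B) = 1.6923 bits
H(C) = 2.5850 bits

The uniform distribution (where all probabilities equal 1/6) achieves the maximum entropy of log_2(6) = 2.5850 bits.

Distribution C has the highest entropy.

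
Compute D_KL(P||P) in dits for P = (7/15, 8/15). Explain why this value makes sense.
0.0000 dits

KL divergence satisfies the Gibbs inequality: D_KL(P||Q) ≥ 0 for all distributions P, Q.

D_KL(P||Q) = Σ p(x) log(p(x)/q(x))
Each term is p(x) × log_10(p(x)/p(x)) = p(x) × log_10(1) = 0, so the sum is 0.
D_KL(P||Q) = 0.0000 dits

When P = Q, the KL divergence is exactly 0, as there is no 'divergence' between identical distributions.

This non-negativity is a fundamental property: relative entropy cannot be negative because it measures how different Q is from P.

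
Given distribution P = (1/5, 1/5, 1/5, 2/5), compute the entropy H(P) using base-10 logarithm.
0.5786 dits

Shannon entropy is H(X) = -Σ p(x) log p(x).

For P = (1/5, 1/5, 1/5, 2/5):
H = -1/5 × log_10(1/5) -1/5 × log_10(1/5) -1/5 × log_10(1/5) -2/5 × log_10(2/5)
H = 0.5786 dits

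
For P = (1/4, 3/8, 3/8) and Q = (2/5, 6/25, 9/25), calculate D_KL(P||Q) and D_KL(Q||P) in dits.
D_KL(P||Q) = 0.0283, D_KL(Q||P) = 0.0287

KL divergence is not symmetric: D_KL(P||Q) ≠ D_KL(Q||P) in general.

D_KL(P||Q) = 0.0283 dits
D_KL(Q||P) = 0.0287 dits

No, they are not equal!

This asymmetry is why KL divergence is not a true distance metric.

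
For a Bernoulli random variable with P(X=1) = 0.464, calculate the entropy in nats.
0.6906 nats

The binary entropy function is:
H(p) = -p log(p) - (1-p) log(1-p)

H(0.464) = -0.464 × log_e(0.464) - 0.536 × log_e(0.536)
H(0.464) = 0.6906 nats

Note: Binary entropy is maximized at p=0.5 (H=1 bit) and minimized at p=0 or p=1 (H=0).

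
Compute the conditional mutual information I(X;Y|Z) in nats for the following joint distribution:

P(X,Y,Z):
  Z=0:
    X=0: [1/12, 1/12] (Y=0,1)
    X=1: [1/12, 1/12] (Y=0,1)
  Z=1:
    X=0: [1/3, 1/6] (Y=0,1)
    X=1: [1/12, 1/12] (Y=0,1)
0.0073 nats

Conditional mutual information: I(X;Y|Z) = H(X|Z) + H(Y|Z) - H(X,Y|Z)

H(Z) = 0.6365
H(X,Z) = 1.2425 → H(X|Z) = 0.6059
H(Y,Z) = 1.3086 → H(Y|Z) = 0.6721
H(X,Y,Z) = 1.9073 → H(X,Y|Z) = 1.2708

I(X;Y|Z) = 0.6059 + 0.6721 - 1.2708 = 0.0073 nats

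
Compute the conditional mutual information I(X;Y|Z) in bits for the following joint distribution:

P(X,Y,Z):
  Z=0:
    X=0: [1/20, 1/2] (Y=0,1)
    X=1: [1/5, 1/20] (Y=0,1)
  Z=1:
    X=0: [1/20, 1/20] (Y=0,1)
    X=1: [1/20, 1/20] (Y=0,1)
0.2946 bits

Conditional mutual information: I(X;Y|Z) = H(X|Z) + H(Y|Z) - H(X,Y|Z)

H(Z) = 0.7219
H(X,Z) = 1.6388 → H(X|Z) = 0.9168
H(Y,Z) = 1.6388 → H(Y|Z) = 0.9168
H(X,Y,Z) = 2.2610 → H(X,Y|Z) = 1.5390

I(X;Y|Z) = 0.9168 + 0.9168 - 1.5390 = 0.2946 bits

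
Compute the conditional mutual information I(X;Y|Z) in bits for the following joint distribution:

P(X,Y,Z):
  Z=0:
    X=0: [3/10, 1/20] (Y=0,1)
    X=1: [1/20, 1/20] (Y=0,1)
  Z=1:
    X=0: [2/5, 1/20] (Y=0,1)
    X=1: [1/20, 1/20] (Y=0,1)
0.0866 bits

Conditional mutual information: I(X;Y|Z) = H(X|Z) + H(Y|Z) - H(X,Y|Z)

H(Z) = 0.9928
H(X,Z) = 1.7129 → H(X|Z) = 0.7201
H(Y,Z) = 1.7129 → H(Y|Z) = 0.7201
H(X,Y,Z) = 2.3464 → H(X,Y|Z) = 1.3537

I(X;Y|Z) = 0.7201 + 0.7201 - 1.3537 = 0.0866 bits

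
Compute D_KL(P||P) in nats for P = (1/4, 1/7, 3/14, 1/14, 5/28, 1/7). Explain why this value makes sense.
0.0000 nats

KL divergence satisfies the Gibbs inequality: D_KL(P||Q) ≥ 0 for all distributions P, Q.

D_KL(P||Q) = Σ p(x) log(p(x)/q(x))
Each term is p(x) × log_e(p(x)/p(x)) = p(x) × log_e(1) = 0, so the sum is 0.
D_KL(P||Q) = 0.0000 nats

When P = Q, the KL divergence is exactly 0, as there is no 'divergence' between identical distributions.

This non-negativity is a fundamental property: relative entropy cannot be negative because it measures how different Q is from P.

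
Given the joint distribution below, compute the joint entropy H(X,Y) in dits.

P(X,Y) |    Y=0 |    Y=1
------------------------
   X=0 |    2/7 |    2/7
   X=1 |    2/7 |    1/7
0.5871 dits

Joint entropy is H(X,Y) = -Σ_{x,y} p(x,y) log p(x,y).

Summing over all non-zero entries:
H(X,Y) = -[2/7·log_10(2/7) + 2/7·log_10(2/7) + 2/7·log_10(2/7) + 1/7·log_10(1/7)]
H(X,Y) = 0.5871 dits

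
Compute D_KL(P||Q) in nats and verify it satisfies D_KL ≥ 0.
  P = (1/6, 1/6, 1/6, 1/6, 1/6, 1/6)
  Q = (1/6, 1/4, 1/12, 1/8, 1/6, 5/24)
0.0587 nats

KL divergence satisfies the Gibbs inequality: D_KL(P||Q) ≥ 0 for all distributions P, Q.

D_KL(P||Q) = Σ p(x) log(p(x)/q(x))
Term by term:
  x=0: 1/6 × log_e[(1/6)/(1/6)] = 0.0000
  x=1: 1/6 × log_e[(1/6)/(1/4)] = -0.0676
  x=2: 1/6 × log_e[(1/6)/(1/12)] = 0.1155
  x=3: 1/6 × log_e[(1/6)/(1/8)] = 0.0479
  x=4: 1/6 × log_e[(1/6)/(1/6)] = 0.0000
  x=5: 1/6 × log_e[(1/6)/(5/24)] = -0.0372
D_KL(P||Q) = 0.0587 nats

D_KL(P||Q) = 0.0587 ≥ 0 ✓

This non-negativity is a fundamental property: relative entropy cannot be negative because it measures how different Q is from P.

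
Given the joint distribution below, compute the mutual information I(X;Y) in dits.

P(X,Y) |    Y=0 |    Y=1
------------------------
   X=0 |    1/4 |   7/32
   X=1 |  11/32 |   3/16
0.0029 dits

Mutual information: I(X;Y) = H(X) + H(Y) - H(X,Y)

Marginals:
P(X) = (15/32, 17/32), H(X) = 0.3002 dits
P(Y) = (19/32, 13/32), H(Y) = 0.2934 dits

Joint entropy: H(X,Y) = 0.5906 dits

I(X;Y) = 0.3002 + 0.2934 - 0.5906 = 0.0029 dits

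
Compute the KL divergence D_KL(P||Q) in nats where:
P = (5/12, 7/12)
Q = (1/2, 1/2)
0.0140 nats

KL divergence: D_KL(P||Q) = Σ p(x) log(p(x)/q(x))

Computing term by term:
  x=0: 5/12 × log_e[(5/12)/(1/2)] = 5/12 × -0.1823 = -0.0760
  x=1: 7/12 × log_e[(7/12)/(1/2)] = 7/12 × 0.1542 = 0.0899

D_KL(P||Q) = 0.0140 nats

Note: KL divergence is always non-negative and equals 0 iff P = Q.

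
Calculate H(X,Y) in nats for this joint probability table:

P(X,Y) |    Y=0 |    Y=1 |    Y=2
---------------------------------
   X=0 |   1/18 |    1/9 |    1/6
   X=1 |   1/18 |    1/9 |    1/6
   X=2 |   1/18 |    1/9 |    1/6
2.1100 nats

Joint entropy is H(X,Y) = -Σ_{x,y} p(x,y) log p(x,y).

Summing over all non-zero entries:
H(X,Y) = -[1/18·log_e(1/18) + 1/9·log_e(1/9) + 1/6·log_e(1/6) + 1/18·log_e(1/18) + 1/9·log_e(1/9) + 1/6·log_e(1/6) + 1/18·log_e(1/18) + 1/9·log_e(1/9) + 1/6·log_e(1/6)]
H(X,Y) = 2.1100 nats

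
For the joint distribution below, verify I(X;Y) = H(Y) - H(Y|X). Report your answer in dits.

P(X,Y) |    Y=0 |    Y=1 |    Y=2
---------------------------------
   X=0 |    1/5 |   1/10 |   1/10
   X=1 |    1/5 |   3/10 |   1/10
I(X;Y) = 0.0140 dits

Mutual information has multiple equivalent forms:
- I(X;Y) = H(X) - H(X|Y)
- I(X;Y) = H(Y) - H(Y|X)
- I(X;Y) = H(X) + H(Y) - H(X,Y)

Computing all quantities:
H(X) = 0.2923, H(Y) = 0.4581, H(X,Y) = 0.7365
H(X|Y) = 0.2783, H(Y|X) = 0.4442

Verification:
H(X) - H(X|Y) = 0.2923 - 0.2783 = 0.0140
H(Y) - H(Y|X) = 0.4581 - 0.4442 = 0.0140
H(X) + H(Y) - H(X,Y) = 0.2923 + 0.4581 - 0.7365 = 0.0140

All forms give I(X;Y) = 0.0140 dits. ✓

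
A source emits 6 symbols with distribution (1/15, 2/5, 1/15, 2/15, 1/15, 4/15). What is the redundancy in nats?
0.2625 nats

Redundancy measures how far a source is from maximum entropy:
R = H_max - H(X)

Maximum entropy for 6 symbols: H_max = log_e(6) = 1.7918 nats
Actual entropy: H(X) = 1.5292 nats
Redundancy: R = 1.7918 - 1.5292 = 0.2625 nats

This redundancy represents potential for compression: the source could be compressed by 0.2625 nats per symbol.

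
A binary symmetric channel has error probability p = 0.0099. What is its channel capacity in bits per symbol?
0.9199 bits

For a binary symmetric channel (BSC) with error probability p:
Capacity C = 1 - H(p) bits per symbol

where H(p) = -p log₂(p) - (1-p) log₂(1-p) is the binary entropy function.

H(0.0099) = 0.0801 bits
C = 1 - 0.0801 = 0.9199 bits per symbol

This means we can reliably transmit up to 0.9199 bits of information per channel use.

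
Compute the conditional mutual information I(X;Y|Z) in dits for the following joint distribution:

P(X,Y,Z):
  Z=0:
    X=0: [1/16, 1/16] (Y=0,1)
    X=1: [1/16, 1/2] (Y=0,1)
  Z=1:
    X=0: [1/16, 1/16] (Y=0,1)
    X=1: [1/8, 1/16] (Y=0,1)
0.0206 dits

Conditional mutual information: I(X;Y|Z) = H(X|Z) + H(Y|Z) - H(X,Y|Z)

H(Z) = 0.2697
H(X,Z) = 0.5026 → H(X|Z) = 0.2329
H(Y,Z) = 0.5026 → H(Y|Z) = 0.2329
H(X,Y,Z) = 0.7149 → H(X,Y|Z) = 0.4452

I(X;Y|Z) = 0.2329 + 0.2329 - 0.4452 = 0.0206 dits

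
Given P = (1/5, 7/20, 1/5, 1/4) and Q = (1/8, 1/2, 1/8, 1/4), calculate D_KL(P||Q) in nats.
0.0632 nats

KL divergence: D_KL(P||Q) = Σ p(x) log(p(x)/q(x))

Computing term by term:
  x=0: 1/5 × log_e[(1/5)/(1/8)] = 1/5 × 0.4700 = 0.0940
  x=1: 7/20 × log_e[(7/20)/(1/2)] = 7/20 × -0.3567 = -0.1248
  x=2: 1/5 × log_e[(1/5)/(1/8)] = 1/5 × 0.4700 = 0.0940
  x=3: 1/4 × log_e[(1/4)/(1/4)] = 1/4 × 0.0000 = 0.0000

D_KL(P||Q) = 0.0632 nats

Note: KL divergence is always non-negative and equals 0 iff P = Q.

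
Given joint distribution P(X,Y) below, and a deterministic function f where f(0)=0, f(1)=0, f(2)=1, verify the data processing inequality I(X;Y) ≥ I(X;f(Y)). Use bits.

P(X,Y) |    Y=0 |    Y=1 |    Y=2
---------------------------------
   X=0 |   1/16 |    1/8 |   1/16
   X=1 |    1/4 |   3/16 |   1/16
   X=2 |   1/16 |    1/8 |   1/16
I(X;Y) = 0.0524, I(X;f(Y)) = 0.0188, inequality holds: 0.0524 ≥ 0.0188

Data Processing Inequality: For any Markov chain X → Y → Z, we have I(X;Y) ≥ I(X;Z).

Here Z = f(Y) is a deterministic function of Y, forming X → Y → Z.

Original I(X;Y) = 0.0524 bits

After applying f:
P(X,Z) where Z=f(Y):
- P(X,Z=0) = P(X,Y=0) + P(X,Y=1)
- P(X,Z=1) = P(X,Y=2)

I(X;Z) = I(X;f(Y)) = 0.0188 bits

Verification: 0.0524 ≥ 0.0188 ✓

Information cannot be created by processing; the function f can only lose information about X.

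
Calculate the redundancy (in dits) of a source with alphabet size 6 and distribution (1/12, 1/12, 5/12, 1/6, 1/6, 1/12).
0.0906 dits

Redundancy measures how far a source is from maximum entropy:
R = H_max - H(X)

Maximum entropy for 6 symbols: H_max = log_10(6) = 0.7782 dits
Actual entropy: H(X) = 0.6876 dits
Redundancy: R = 0.7782 - 0.6876 = 0.0906 dits

This redundancy represents potential for compression: the source could be compressed by 0.0906 dits per symbol.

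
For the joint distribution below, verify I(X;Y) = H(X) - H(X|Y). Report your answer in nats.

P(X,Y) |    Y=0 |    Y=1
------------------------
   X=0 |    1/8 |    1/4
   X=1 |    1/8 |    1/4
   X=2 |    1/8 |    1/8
I(X;Y) = 0.0109 nats

Mutual information has multiple equivalent forms:
- I(X;Y) = H(X) - H(X|Y)
- I(X;Y) = H(Y) - H(Y|X)
- I(X;Y) = H(X) + H(Y) - H(X,Y)

Computing all quantities:
H(X) = 1.0822, H(Y) = 0.6616, H(X,Y) = 1.7329
H(X|Y) = 1.0713, H(Y|X) = 0.6507

Verification:
H(X) - H(X|Y) = 1.0822 - 1.0713 = 0.0109
H(Y) - H(Y|X) = 0.6616 - 0.6507 = 0.0109
H(X) + H(Y) - H(X,Y) = 1.0822 + 0.6616 - 1.7329 = 0.0109

All forms give I(X;Y) = 0.0109 nats. ✓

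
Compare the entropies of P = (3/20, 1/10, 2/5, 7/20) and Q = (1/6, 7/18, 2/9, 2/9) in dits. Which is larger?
Q

Computing entropies in dits:
H(P) = 0.5423
H(Q) = 0.5795

Distribution Q has higher entropy.

Intuition: The distribution closer to uniform (more spread out) has higher entropy.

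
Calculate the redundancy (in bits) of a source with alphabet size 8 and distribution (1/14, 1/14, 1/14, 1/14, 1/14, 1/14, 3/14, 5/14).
0.3615 bits

Redundancy measures how far a source is from maximum entropy:
R = H_max - H(X)

Maximum entropy for 8 symbols: H_max = log_2(8) = 3.0000 bits
Actual entropy: H(X) = 2.6385 bits
Redundancy: R = 3.0000 - 2.6385 = 0.3615 bits

This redundancy represents potential for compression: the source could be compressed by 0.3615 bits per symbol.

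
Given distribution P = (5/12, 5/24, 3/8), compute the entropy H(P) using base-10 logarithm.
0.4601 dits

Shannon entropy is H(X) = -Σ p(x) log p(x).

For P = (5/12, 5/24, 3/8):
H = -5/12 × log_10(5/12) -5/24 × log_10(5/24) -3/8 × log_10(3/8)
H = 0.4601 dits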